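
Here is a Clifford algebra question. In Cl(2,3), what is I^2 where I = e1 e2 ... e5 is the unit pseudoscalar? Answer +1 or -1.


The pseudoscalar I = e1...e_n (product of all n generators) of Cl(p,q) satisfies I^2 = (-1)^(q + n(n-1)/2).
p = 2, q = 3, n = p + q = 5
n(n-1)/2 = 5 * 4 / 2 = 10
Exponent = q + n(n-1)/2 = 3 + 10 = 13
I^2 = (-1)^13 = -1


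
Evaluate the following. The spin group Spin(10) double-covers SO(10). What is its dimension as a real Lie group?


Spin(n) double-covers SO(n); both have Lie algebra so(n) of dimension n(n-1)/2.
n = 10
n(n-1) = 10 * 9 = 90
dim Spin(10) = 90/2 = 45


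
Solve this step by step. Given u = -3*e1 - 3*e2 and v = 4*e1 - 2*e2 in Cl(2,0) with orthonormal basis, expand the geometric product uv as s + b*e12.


Expand: (-3*e1 - 3*e2)(4*e1 - 2*e2)
= (-3)*4*e1e1 + (-3)*(-2)*e1e2 + (-3)*4*e2e1 + (-3)*(-2)*e2e2
Using e1^2 = e2^2 = 1, e2e1 = -e1e2:
Scalar part s = (-3)*4 + (-3)*(-2) = -12 + 6 = -6
Bivector part b = (-3)*(-2) - (-3)*4 = 6 - (-12) = 18
uv = -6 + 18*e12


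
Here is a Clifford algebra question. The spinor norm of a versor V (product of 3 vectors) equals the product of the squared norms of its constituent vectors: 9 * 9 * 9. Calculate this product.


Spinor norm N(V) = |v1|^2 * |v2|^2 * ... * |v3|^2
= 9 * 9 * 9
Running product: 9, 81, 729
N(V) = 729


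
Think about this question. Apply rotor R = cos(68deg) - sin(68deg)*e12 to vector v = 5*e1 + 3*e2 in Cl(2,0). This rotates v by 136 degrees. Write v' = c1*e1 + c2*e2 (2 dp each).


Rotor R = cos(68deg) - sin(68deg)*e12
Rotation angle theta = 2 * 68 = 136 degrees
v' = R*v*~R rotates v by theta.
cos(136deg) = -0.7193, sin(136deg) = 0.6947
v'_1 = 5*cos(136deg) - 3*sin(136deg)
= 5*(-0.7193) - 3*0.6947
= -5.68
v'_2 = 5*sin(136deg) + 3*cos(136deg)
= 5*0.6947 + 3*(-0.7193)
= 1.32
v' = -5.68*e1 + 1.32*e2


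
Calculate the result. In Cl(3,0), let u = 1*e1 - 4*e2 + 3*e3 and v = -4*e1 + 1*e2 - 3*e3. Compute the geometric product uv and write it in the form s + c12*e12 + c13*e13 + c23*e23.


In Cl(3,0): e_i^2 = 1, e_ie_j = -e_je_i for i != j.
Scalar part = u . v = 1*(-4) + (-4)*1 + 3*(-3)
= -4 + (-4) + (-9) = -17
e12 coeff = 1*1 - (-4)*(-4) = 1 - 16 = -15
e13 coeff = 1*(-3) - 3*(-4) = -3 - (-12) = 9
e23 coeff = (-4)*(-3) - 3*1 = 12 - 3 = 9
uv = -17 - 15*e12 + 9*e13 + 9*e23


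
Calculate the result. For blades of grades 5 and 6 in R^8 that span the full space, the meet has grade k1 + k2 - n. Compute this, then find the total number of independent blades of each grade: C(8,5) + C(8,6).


Meet grade = grade(A) + grade(B) - n
= 5 + 6 - 8 = 3
C(8,5) = 56
C(8,6) = 28
dim_A + dim_B = 56 + 28 = 84


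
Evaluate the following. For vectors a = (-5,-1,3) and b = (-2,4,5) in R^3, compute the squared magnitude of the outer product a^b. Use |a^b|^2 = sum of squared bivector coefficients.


a wedge b = (a1*b2 - a2*b1)*e12 + (a1*b3 - a3*b1)*e13 + (a2*b3 - a3*b2)*e23
e12 coeff: (-5)*4 - (-1)*(-2) = -20 - 2 = -22
e13 coeff: (-5)*5 - 3*(-2) = -25 - (-6) = -19
e23 coeff: (-1)*5 - 3*4 = -5 - 12 = -17
|a wedge b|^2 = (-22)^2 + (-19)^2 + (-17)^2
= 484 + 361 + 289
= 1134


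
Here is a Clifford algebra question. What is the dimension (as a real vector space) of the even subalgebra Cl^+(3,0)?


Even subalgebra dimension = 2^(n-1)
n = 3 + 0 = 3
2^(3 - 1) = 2^2 = 4
Verification: sum of C(3,k) for even k = 1 + 3 = 4
Result = 4


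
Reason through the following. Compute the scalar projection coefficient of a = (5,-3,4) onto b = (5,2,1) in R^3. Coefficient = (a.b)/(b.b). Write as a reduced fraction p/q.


Projection coefficient = (a . b) / (b . b)
a . b = 5*5 + (-3)*2 + 4*1
= 25 + (-6) + 4 = 23
b . b = 5^2 + 2^2 + 1^2
= 25 + 4 + 1 = 30
Coefficient = 23/30
In lowest terms: 23/30


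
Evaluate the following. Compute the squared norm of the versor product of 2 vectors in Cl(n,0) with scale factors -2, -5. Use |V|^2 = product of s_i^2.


Each vector v_i has |v_i|^2 = s_i^2
Squared scales: (-2)^2 = 4, (-5)^2 = 25
|V|^2 = 4 * 25
= 100


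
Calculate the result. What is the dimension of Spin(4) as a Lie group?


Spin(n) double-covers SO(n); both have Lie algebra so(n) of dimension n(n-1)/2.
n = 4
n(n-1) = 4 * 3 = 12
dim Spin(4) = 12/2 = 6


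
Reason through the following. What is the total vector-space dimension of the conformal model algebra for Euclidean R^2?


The conformal model of R^2 uses Cl(3,1): the 2 Euclidean generators plus two extra orthogonal generators e+ (e+^2 = +1) and e- (e-^2 = -1), from which the null vectors e0, einf are built.
Number of generators m = 2 + 2 = 4.
dim Cl(p,q) = 2^m = 2^4 = 16


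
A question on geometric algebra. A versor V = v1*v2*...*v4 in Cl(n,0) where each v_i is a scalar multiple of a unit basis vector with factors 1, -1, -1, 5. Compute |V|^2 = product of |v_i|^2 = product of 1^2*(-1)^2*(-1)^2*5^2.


Each vector v_i has |v_i|^2 = s_i^2
Squared scales: 1^2 = 1, (-1)^2 = 1, (-1)^2 = 1, 5^2 = 25
|V|^2 = 1 * 1 * 1 * 25
= 25


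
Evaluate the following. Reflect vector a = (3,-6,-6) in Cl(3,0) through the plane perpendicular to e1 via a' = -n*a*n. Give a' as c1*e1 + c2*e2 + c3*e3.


Reflection formula: a' = -n*a*n, with n = e1 (unit vector, n^2 = 1).
For reflection through hyperplane perp to e1:
The component along e1 flips sign, others stay.
a = (3, -6, -6)
a' = (-3, -6, -6)
a' = -3*e1 - 6*e2 - 6*e3


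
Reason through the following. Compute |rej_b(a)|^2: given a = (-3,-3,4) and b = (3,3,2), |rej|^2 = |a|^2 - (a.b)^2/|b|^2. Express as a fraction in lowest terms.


|a|^2 = (-3)^2 + (-3)^2 + 4^2 = 34
|b|^2 = 3^2 + 3^2 + 2^2 = 22
a . b = (-3)*3 + (-3)*3 + 4*2 = -10
(a.b)^2 = (-10)^2 = 100
|rej|^2 = 34 - 100/22
= (748 - 100)/22
= 648/22
In lowest terms: 324/11


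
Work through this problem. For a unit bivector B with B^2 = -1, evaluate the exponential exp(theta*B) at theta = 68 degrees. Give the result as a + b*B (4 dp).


For a unit bivector B with B^2 = -1, the exponential series gives
e^(theta*B) = cos(theta) + sin(theta)*B (the GA analogue of Euler's formula).
theta = 68 degrees = 1.186824 rad
cos(68 deg) = 0.3746
sin(68 deg) = 0.9272
exp(theta*B) = 0.3746 + 0.9272*B


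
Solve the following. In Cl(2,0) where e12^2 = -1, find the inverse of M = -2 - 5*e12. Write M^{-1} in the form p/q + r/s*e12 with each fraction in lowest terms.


M = -2 - 5*e12, where e12^2 = -1.
Since M commutes with its reverse ~M = a - b*e12, M * ~M = a^2 - b^2*e12^2 = a^2 + b^2.
So M^{-1} = ~M / (a^2 + b^2) = (a - b*e12)/(a^2 + b^2).
a^2 + b^2 = 4 + 25 = 29
Scalar part = -2/29 = -2/29
Bivector coeff = 5/29 = 5/29
M^{-1} = -2/29 + 5/29*e12


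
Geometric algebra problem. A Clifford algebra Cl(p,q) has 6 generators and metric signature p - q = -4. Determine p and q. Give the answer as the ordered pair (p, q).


We need p + q = 6 and p - q = -4.
Adding: 2p = 6 + (-4) = 2, so p = 1.
Then q = 6 - 1 = 5.
(p, q) = (1, 5)


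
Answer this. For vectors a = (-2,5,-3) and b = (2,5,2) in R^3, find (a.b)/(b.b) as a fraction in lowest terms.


Projection coefficient = (a . b) / (b . b)
a . b = (-2)*2 + 5*5 + (-3)*2
= -4 + 25 + (-6) = 15
b . b = 2^2 + 5^2 + 2^2
= 4 + 25 + 4 = 33
Coefficient = 15/33
In lowest terms: 5/11


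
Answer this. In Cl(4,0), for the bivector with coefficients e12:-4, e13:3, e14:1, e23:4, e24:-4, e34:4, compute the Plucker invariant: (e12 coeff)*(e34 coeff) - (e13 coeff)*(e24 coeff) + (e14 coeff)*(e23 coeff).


Plucker relation: af - be + cd
a*f = (-4)*4 = -16
b*e = 3*(-4) = -12
c*d = 1*4 = 4
af - be + cd = -16 - (-12) + 4
= 0


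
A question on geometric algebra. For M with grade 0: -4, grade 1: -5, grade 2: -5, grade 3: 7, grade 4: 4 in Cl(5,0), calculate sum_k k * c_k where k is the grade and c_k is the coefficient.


Grade-weighted sum = sum of grade_k * coefficient_k
0*(-4) = 0
1*(-5) = -5
2*(-5) = -10
3*7 = 21
4*4 = 16
Total = 0 + (-5) + (-10) + 21 + 16 = 22


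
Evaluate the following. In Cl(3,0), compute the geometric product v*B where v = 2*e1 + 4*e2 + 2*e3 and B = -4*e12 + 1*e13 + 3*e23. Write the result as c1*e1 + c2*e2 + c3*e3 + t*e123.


vB has grade-1 (vector) and grade-3 (trivector) parts: vB = (v _| B) + (v ^ B).
Vector part <vB>_1:
  e1: -v2*b12 - v3*b13 = -(4)*(-4) - (2)*(1) = 14
  e2: v1*b12 - v3*b23 = (2)*(-4) - (2)*(3) = -14
  e3: v1*b13 + v2*b23 = (2)*(1) + (4)*(3) = 14
Trivector part <vB>_3:
  e123: v1*b23 - v2*b13 + v3*b12 = (2)*(3) - (4)*(1) + (2)*(-4) = -6
vB = 14*e1 - 14*e2 + 14*e3 - 6*e123


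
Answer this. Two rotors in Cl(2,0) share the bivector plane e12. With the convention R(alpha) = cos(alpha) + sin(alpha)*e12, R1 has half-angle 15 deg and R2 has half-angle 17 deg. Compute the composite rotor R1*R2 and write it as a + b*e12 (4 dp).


Same-plane rotors commute and their half-angles add:
R1*R2 = cos(a1 + a2) + sin(a1 + a2)*e12.
a1 + a2 = 15 + 17 = 32 deg
cos(32 deg) = 0.8480
sin(32 deg) = 0.5299
R1*R2 = 0.8480 + 0.5299*e12


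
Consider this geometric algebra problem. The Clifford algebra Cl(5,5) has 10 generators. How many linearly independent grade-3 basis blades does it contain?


Number of grade-k basis blades in Cl(p,q) with n = p + q is C(n, k).
n = 5 + 5 = 10
C(10, 3) = 10! / (3! * 7!)
= 3628800 / (6 * 5040)
= 120


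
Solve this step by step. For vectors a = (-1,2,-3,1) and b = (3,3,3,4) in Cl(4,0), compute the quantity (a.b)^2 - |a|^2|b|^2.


a . b = (-1)*3 + 2*3 + (-3)*3 + 1*4
= -3 + 6 + (-9) + 4 = -2
|a|^2 = (-1)^2 + 2^2 + (-3)^2 + 1^2 = 15
|b|^2 = 3^2 + 3^2 + 3^2 + 4^2 = 43
(a.b)^2 = (-2)^2 = 4
|a|^2 * |b|^2 = 15 * 43 = 645
Result = 4 - 645 = -641


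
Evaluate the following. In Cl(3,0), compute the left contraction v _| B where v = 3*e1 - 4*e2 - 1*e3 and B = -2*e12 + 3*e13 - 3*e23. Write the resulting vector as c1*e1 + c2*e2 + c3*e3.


Left contraction v _| B = <vB>_1 (grade-1 part of the geometric product vB).
Using e1_|e12 = e2, e2_|e12 = -e1, e1_|e13 = e3, e3_|e13 = -e1, e2_|e23 = e3, e3_|e23 = -e2:
e1 coeff: -v2*b12 - v3*b13 = -(-4)*(-2) - (-1)*(3) = -5
e2 coeff: v1*b12 - v3*b23 = (3)*(-2) - (-1)*(-3) = -9
e3 coeff: v1*b13 + v2*b23 = (3)*(3) + (-4)*(-3) = 21
v _| B = -5*e1 - 9*e2 + 21*e3


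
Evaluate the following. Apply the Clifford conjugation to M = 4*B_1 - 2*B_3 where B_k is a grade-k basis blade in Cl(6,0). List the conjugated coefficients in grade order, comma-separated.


Clifford conjugate sign for grade k: (-1)^(k(k+1)/2)
Grade 1: (-1)^(1*2/2) = (-1)^1 = -1, coeff 4 -> -4
Grade 3: (-1)^(3*4/2) = (-1)^6 = 1, coeff -2 -> -2
Conjugated coefficients: -4, -2


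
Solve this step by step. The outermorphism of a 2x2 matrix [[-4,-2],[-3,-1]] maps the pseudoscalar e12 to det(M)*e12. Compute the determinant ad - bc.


The outermorphism of a linear map f sends e1^e2 to f(e1)^f(e2).
f(e1) = -4*e1 - 3*e2
f(e2) = -2*e1 - 1*e2
f(e1) ^ f(e2) = (-4*e1 - 3*e2) ^ (-2*e1 - 1*e2)
= (-4)*(-1)*e12 + (-3)*(-2)*e21
= (4 - 6)*e12
= -2*e12
Coefficient = -2


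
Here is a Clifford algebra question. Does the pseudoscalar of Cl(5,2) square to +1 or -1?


The pseudoscalar I = e1...e_n (product of all n generators) of Cl(p,q) satisfies I^2 = (-1)^(q + n(n-1)/2).
p = 5, q = 2, n = p + q = 7
n(n-1)/2 = 7 * 6 / 2 = 21
Exponent = q + n(n-1)/2 = 2 + 21 = 23
I^2 = (-1)^23 = -1


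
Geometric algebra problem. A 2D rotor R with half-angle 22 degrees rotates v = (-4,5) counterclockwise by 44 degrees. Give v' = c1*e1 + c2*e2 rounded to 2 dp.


Rotor R = cos(22deg) - sin(22deg)*e12
Rotation angle theta = 2 * 22 = 44 degrees
v' = R*v*~R rotates v by theta.
cos(44deg) = 0.7193, sin(44deg) = 0.6947
v'_1 = -4*cos(44deg) - 5*sin(44deg)
= -4*0.7193 - 5*0.6947
= -6.35
v'_2 = -4*sin(44deg) + 5*cos(44deg)
= -4*0.6947 + 5*0.7193
= 0.82
v' = -6.35*e1 + 0.82*e2


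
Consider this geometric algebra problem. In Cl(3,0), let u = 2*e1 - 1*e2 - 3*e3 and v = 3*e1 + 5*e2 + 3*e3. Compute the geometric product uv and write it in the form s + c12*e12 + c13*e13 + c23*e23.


In Cl(3,0): e_i^2 = 1, e_ie_j = -e_je_i for i != j.
Scalar part = u . v = 2*3 + (-1)*5 + (-3)*3
= 6 + (-5) + (-9) = -8
e12 coeff = 2*5 - (-1)*3 = 10 - (-3) = 13
e13 coeff = 2*3 - (-3)*3 = 6 - (-9) = 15
e23 coeff = (-1)*3 - (-3)*5 = -3 - (-15) = 12
uv = -8 + 13*e12 + 15*e13 + 12*e23


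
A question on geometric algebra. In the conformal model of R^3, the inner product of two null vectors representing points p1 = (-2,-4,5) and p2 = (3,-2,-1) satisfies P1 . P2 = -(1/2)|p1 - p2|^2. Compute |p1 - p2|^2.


p1 - p2 = (-5, -2, 6)
|p1 - p2|^2 = (-5)^2 + (-2)^2 + 6^2
= 25 + 4 + 36
= 65


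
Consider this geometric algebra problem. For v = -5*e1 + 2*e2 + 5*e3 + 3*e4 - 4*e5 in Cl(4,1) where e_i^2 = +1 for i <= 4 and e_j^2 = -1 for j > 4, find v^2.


v^2 = sum of c_i^2 * e_i^2
Positive signature terms (e_i^2 = +1): (-5)^2 + 2^2 + 5^2 + 3^2 = 63
Negative signature terms (e_j^2 = -1): (-4)^2 = 16
v^2 = 63 - 16 = 47


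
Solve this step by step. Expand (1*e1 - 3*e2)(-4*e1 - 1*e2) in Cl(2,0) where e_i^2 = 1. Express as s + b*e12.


Expand: (1*e1 - 3*e2)(-4*e1 - 1*e2)
= 1*(-4)*e1e1 + 1*(-1)*e1e2 + (-3)*(-4)*e2e1 + (-3)*(-1)*e2e2
Using e1^2 = e2^2 = 1, e2e1 = -e1e2:
Scalar part s = 1*(-4) + (-3)*(-1) = -4 + 3 = -1
Bivector part b = 1*(-1) - (-3)*(-4) = -1 - 12 = -13
uv = -1 - 13*e12


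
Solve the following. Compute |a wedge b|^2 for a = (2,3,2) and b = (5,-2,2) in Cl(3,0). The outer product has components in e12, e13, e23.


a wedge b = (a1*b2 - a2*b1)*e12 + (a1*b3 - a3*b1)*e13 + (a2*b3 - a3*b2)*e23
e12 coeff: 2*(-2) - 3*5 = -4 - 15 = -19
e13 coeff: 2*2 - 2*5 = 4 - 10 = -6
e23 coeff: 3*2 - 2*(-2) = 6 - (-4) = 10
|a wedge b|^2 = (-19)^2 + (-6)^2 + 10^2
= 361 + 36 + 100
= 497


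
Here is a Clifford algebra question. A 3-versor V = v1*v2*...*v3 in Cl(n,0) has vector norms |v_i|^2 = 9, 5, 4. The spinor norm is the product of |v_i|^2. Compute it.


Spinor norm N(V) = |v1|^2 * |v2|^2 * ... * |v3|^2
= 9 * 5 * 4
Running product: 9, 45, 180
N(V) = 180


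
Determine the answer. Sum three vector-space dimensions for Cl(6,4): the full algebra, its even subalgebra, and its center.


n = 6 + 4 = 10
Total dim = 2^10 = 1024
Even subalgebra dim = 2^9 = 512
n is even, so center dim = 1
Sum = 1024 + 512 + 1 = 1537


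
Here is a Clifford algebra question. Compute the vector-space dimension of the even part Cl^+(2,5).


Even subalgebra dimension = 2^(n-1)
n = 2 + 5 = 7
2^(7 - 1) = 2^6 = 64
Verification: sum of C(7,k) for even k = 1 + 21 + 35 + 7 = 64
Result = 64


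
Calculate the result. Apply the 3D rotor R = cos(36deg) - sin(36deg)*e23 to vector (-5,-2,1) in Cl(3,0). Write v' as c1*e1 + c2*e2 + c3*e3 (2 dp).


Rotor R = cos(36deg) - sin(36deg)*e23
Rotation angle theta = 2 * 36 = 72 degrees in the e23 plane (e2 -> e3).
The component perpendicular to the plane (e1) is invariant: v'_1 = v1 = -5.00
cos(72deg) = 0.3090, sin(72deg) = 0.9511
v'_2 = v2*cos(theta) - v3*sin(theta) = -2*0.3090 - 1*0.9511 = -1.57
v'_3 = v2*sin(theta) + v3*cos(theta) = -2*0.9511 + 1*0.3090 = -1.59
v' = -5.00*e1 - 1.57*e2 - 1.59*e3


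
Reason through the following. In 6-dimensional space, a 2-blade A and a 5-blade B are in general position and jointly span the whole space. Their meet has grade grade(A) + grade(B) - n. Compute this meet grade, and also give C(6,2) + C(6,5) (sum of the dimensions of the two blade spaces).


Meet grade = grade(A) + grade(B) - n
= 2 + 5 - 6 = 1
C(6,2) = 15
C(6,5) = 6
dim_A + dim_B = 15 + 6 = 21


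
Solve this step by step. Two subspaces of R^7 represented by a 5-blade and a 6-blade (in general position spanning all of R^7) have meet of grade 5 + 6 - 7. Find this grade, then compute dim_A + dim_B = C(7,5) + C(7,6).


Meet grade = grade(A) + grade(B) - n
= 5 + 6 - 7 = 4
C(7,5) = 21
C(7,6) = 7
dim_A + dim_B = 21 + 7 = 28


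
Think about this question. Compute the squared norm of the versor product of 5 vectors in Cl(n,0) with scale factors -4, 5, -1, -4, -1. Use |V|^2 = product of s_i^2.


Each vector v_i has |v_i|^2 = s_i^2
Squared scales: (-4)^2 = 16, 5^2 = 25, (-1)^2 = 1, (-4)^2 = 16, (-1)^2 = 1
|V|^2 = 16 * 25 * 1 * 16 * 1
= 6400


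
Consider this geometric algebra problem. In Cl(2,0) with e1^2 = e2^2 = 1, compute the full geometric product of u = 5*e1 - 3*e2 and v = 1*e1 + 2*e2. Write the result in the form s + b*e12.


Expand: (5*e1 - 3*e2)(1*e1 + 2*e2)
= 5*1*e1e1 + 5*2*e1e2 + (-3)*1*e2e1 + (-3)*2*e2e2
Using e1^2 = e2^2 = 1, e2e1 = -e1e2:
Scalar part s = 5*1 + (-3)*2 = 5 + (-6) = -1
Bivector part b = 5*2 - (-3)*1 = 10 - (-3) = 13
uv = -1 + 13*e12


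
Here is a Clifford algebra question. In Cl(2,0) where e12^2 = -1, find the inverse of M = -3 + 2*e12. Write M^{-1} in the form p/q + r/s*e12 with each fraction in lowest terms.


M = -3 + 2*e12, where e12^2 = -1.
Since M commutes with its reverse ~M = a - b*e12, M * ~M = a^2 - b^2*e12^2 = a^2 + b^2.
So M^{-1} = ~M / (a^2 + b^2) = (a - b*e12)/(a^2 + b^2).
a^2 + b^2 = 9 + 4 = 13
Scalar part = -3/13 = -3/13
Bivector coeff = -2/13 = -2/13
M^{-1} = -3/13 - 2/13*e12


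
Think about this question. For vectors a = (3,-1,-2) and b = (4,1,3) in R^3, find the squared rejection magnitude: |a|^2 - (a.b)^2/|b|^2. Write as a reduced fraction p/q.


|a|^2 = 3^2 + (-1)^2 + (-2)^2 = 14
|b|^2 = 4^2 + 1^2 + 3^2 = 26
a . b = 3*4 + (-1)*1 + (-2)*3 = 5
(a.b)^2 = 5^2 = 25
|rej|^2 = 14 - 25/26
= (364 - 25)/26
= 339/26
In lowest terms: 339/26


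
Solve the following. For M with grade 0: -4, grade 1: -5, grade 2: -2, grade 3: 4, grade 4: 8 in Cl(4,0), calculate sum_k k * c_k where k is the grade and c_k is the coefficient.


Grade-weighted sum = sum of grade_k * coefficient_k
0*(-4) = 0
1*(-5) = -5
2*(-2) = -4
3*4 = 12
4*8 = 32
Total = 0 + (-5) + (-4) + 12 + 32 = 35


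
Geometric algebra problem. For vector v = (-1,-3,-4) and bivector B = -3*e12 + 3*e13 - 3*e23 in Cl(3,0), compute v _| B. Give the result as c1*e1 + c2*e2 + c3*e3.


Left contraction v _| B = <vB>_1 (grade-1 part of the geometric product vB).
Using e1_|e12 = e2, e2_|e12 = -e1, e1_|e13 = e3, e3_|e13 = -e1, e2_|e23 = e3, e3_|e23 = -e2:
e1 coeff: -v2*b12 - v3*b13 = -(-3)*(-3) - (-4)*(3) = 3
e2 coeff: v1*b12 - v3*b23 = (-1)*(-3) - (-4)*(-3) = -9
e3 coeff: v1*b13 + v2*b23 = (-1)*(3) + (-3)*(-3) = 6
v _| B = 3*e1 - 9*e2 + 6*e3


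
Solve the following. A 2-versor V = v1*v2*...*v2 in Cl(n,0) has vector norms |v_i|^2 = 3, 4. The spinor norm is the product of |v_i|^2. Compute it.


Spinor norm N(V) = |v1|^2 * |v2|^2 * ... * |v2|^2
= 3 * 4
Running product: 3, 12
N(V) = 12


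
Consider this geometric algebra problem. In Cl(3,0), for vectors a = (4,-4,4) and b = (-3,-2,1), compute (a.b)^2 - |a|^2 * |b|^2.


a . b = 4*(-3) + (-4)*(-2) + 4*1
= -12 + 8 + 4 = 0
|a|^2 = 4^2 + (-4)^2 + 4^2 = 48
|b|^2 = (-3)^2 + (-2)^2 + 1^2 = 14
(a.b)^2 = 0^2 = 0
|a|^2 * |b|^2 = 48 * 14 = 672
Result = 0 - 672 = -672


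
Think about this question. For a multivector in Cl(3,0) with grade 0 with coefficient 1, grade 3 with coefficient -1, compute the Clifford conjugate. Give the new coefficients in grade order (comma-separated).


Clifford conjugate sign for grade k: (-1)^(k(k+1)/2)
Grade 0: (-1)^(0*1/2) = (-1)^0 = 1, coeff 1 -> 1
Grade 3: (-1)^(3*4/2) = (-1)^6 = 1, coeff -1 -> -1
Conjugated coefficients: 1, -1


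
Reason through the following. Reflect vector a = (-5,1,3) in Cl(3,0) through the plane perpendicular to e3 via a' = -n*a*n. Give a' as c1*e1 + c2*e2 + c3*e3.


Reflection formula: a' = -n*a*n, with n = e3 (unit vector, n^2 = 1).
For reflection through hyperplane perp to e3:
The component along e3 flips sign, others stay.
a = (-5, 1, 3)
a' = (-5, 1, -3)
a' = -5*e1 + 1*e2 - 3*e3


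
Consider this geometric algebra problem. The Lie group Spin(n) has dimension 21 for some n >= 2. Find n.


dim Spin(n) = dim so(n) = n(n-1)/2.
Solve n(n-1)/2 = 21, i.e. n^2 - n - 42 = 0.
Discriminant = 1 + 8*21 = 169
n = (1 + sqrt(169))/2 = (1 + 13)/2 = 7


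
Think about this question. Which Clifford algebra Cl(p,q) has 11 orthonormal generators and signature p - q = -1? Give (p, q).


We need p + q = 11 and p - q = -1.
Adding: 2p = 11 + (-1) = 10, so p = 5.
Then q = 11 - 5 = 6.
(p, q) = (5, 6)


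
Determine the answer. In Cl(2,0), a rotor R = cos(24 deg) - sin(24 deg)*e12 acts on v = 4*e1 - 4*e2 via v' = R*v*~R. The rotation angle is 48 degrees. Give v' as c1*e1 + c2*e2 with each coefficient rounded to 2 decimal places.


Rotor R = cos(24deg) - sin(24deg)*e12
Rotation angle theta = 2 * 24 = 48 degrees
v' = R*v*~R rotates v by theta.
cos(48deg) = 0.6691, sin(48deg) = 0.7431
v'_1 = 4*cos(48deg) - (-4)*sin(48deg)
= 4*0.6691 - (-4)*0.7431
= 5.65
v'_2 = 4*sin(48deg) + (-4)*cos(48deg)
= 4*0.7431 + (-4)*0.6691
= 0.30
v' = 5.65*e1 + 0.30*e2


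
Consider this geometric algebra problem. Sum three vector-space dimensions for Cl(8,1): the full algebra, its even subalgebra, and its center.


n = 8 + 1 = 9
Total dim = 2^9 = 512
Even subalgebra dim = 2^8 = 256
n is odd, so center dim = 2
Sum = 512 + 256 + 2 = 770


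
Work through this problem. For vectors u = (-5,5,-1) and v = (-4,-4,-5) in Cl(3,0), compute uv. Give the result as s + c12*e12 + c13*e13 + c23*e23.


In Cl(3,0): e_i^2 = 1, e_ie_j = -e_je_i for i != j.
Scalar part = u . v = (-5)*(-4) + 5*(-4) + (-1)*(-5)
= 20 + (-20) + 5 = 5
e12 coeff = (-5)*(-4) - 5*(-4) = 20 - (-20) = 40
e13 coeff = (-5)*(-5) - (-1)*(-4) = 25 - 4 = 21
e23 coeff = 5*(-5) - (-1)*(-4) = -25 - 4 = -29
uv = 5 + 40*e12 + 21*e13 - 29*e23


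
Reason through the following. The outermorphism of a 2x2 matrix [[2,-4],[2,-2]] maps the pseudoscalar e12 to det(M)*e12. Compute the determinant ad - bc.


The outermorphism of a linear map f sends e1^e2 to f(e1)^f(e2).
f(e1) = 2*e1 + 2*e2
f(e2) = -4*e1 - 2*e2
f(e1) ^ f(e2) = (2*e1 + 2*e2) ^ (-4*e1 - 2*e2)
= 2*(-2)*e12 + 2*(-4)*e21
= (-4 - (-8))*e12
= 4*e12
Coefficient = 4


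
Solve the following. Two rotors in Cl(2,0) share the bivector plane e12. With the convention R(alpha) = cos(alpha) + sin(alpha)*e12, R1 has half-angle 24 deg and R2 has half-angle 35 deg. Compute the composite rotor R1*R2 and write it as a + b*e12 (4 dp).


Same-plane rotors commute and their half-angles add:
R1*R2 = cos(a1 + a2) + sin(a1 + a2)*e12.
a1 + a2 = 24 + 35 = 59 deg
cos(59 deg) = 0.5150
sin(59 deg) = 0.8572
R1*R2 = 0.5150 + 0.8572*e12


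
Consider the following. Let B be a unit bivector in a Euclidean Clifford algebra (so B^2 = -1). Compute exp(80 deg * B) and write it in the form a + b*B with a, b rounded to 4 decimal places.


For a unit bivector B with B^2 = -1, the exponential series gives
e^(theta*B) = cos(theta) + sin(theta)*B (the GA analogue of Euler's formula).
theta = 80 degrees = 1.396263 rad
cos(80 deg) = 0.1736
sin(80 deg) = 0.9848
exp(theta*B) = 0.1736 + 0.9848*B


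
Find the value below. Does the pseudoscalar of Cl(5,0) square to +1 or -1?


The pseudoscalar I = e1...e_n (product of all n generators) of Cl(p,q) satisfies I^2 = (-1)^(q + n(n-1)/2).
p = 5, q = 0, n = p + q = 5
n(n-1)/2 = 5 * 4 / 2 = 10
Exponent = q + n(n-1)/2 = 0 + 10 = 10
I^2 = (-1)^10 = +1


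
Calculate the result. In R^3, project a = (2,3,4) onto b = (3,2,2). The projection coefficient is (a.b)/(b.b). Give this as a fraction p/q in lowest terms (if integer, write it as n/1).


Projection coefficient = (a . b) / (b . b)
a . b = 2*3 + 3*2 + 4*2
= 6 + 6 + 8 = 20
b . b = 3^2 + 2^2 + 2^2
= 9 + 4 + 4 = 17
Coefficient = 20/17
In lowest terms: 20/17


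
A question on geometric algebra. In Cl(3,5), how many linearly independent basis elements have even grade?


Even subalgebra dimension = 2^(n-1)
n = 3 + 5 = 8
2^(8 - 1) = 2^7 = 128
Verification: sum of C(8,k) for even k = 1 + 28 + 70 + 28 + 1 = 128
Result = 128


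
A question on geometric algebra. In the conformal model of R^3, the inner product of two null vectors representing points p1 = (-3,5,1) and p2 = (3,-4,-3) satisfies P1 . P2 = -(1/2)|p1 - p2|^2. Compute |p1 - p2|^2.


p1 - p2 = (-6, 9, 4)
|p1 - p2|^2 = (-6)^2 + 9^2 + 4^2
= 36 + 81 + 16
= 133


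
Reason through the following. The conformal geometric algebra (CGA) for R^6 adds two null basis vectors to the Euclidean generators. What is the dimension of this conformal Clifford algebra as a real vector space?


The conformal model of R^6 uses Cl(7,1): the 6 Euclidean generators plus two extra orthogonal generators e+ (e+^2 = +1) and e- (e-^2 = -1), from which the null vectors e0, einf are built.
Number of generators m = 6 + 2 = 8.
dim Cl(p,q) = 2^m = 2^8 = 256


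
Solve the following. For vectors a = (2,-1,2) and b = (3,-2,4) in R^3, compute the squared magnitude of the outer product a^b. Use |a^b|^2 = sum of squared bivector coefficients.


a wedge b = (a1*b2 - a2*b1)*e12 + (a1*b3 - a3*b1)*e13 + (a2*b3 - a3*b2)*e23
e12 coeff: 2*(-2) - (-1)*3 = -4 - (-3) = -1
e13 coeff: 2*4 - 2*3 = 8 - 6 = 2
e23 coeff: (-1)*4 - 2*(-2) = -4 - (-4) = 0
|a wedge b|^2 = (-1)^2 + 2^2 + 0^2
= 1 + 4 + 0
= 5


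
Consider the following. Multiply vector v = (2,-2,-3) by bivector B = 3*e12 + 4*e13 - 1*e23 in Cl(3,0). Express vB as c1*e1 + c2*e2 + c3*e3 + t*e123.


vB has grade-1 (vector) and grade-3 (trivector) parts: vB = (v _| B) + (v ^ B).
Vector part <vB>_1:
  e1: -v2*b12 - v3*b13 = -(-2)*(3) - (-3)*(4) = 18
  e2: v1*b12 - v3*b23 = (2)*(3) - (-3)*(-1) = 3
  e3: v1*b13 + v2*b23 = (2)*(4) + (-2)*(-1) = 10
Trivector part <vB>_3:
  e123: v1*b23 - v2*b13 + v3*b12 = (2)*(-1) - (-2)*(4) + (-3)*(3) = -3
vB = 18*e1 + 3*e2 + 10*e3 - 3*e123


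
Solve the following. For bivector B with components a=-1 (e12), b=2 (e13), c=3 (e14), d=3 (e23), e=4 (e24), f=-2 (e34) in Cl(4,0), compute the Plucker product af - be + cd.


Plucker relation: af - be + cd
a*f = (-1)*(-2) = 2
b*e = 2*4 = 8
c*d = 3*3 = 9
af - be + cd = 2 - 8 + 9
= 3


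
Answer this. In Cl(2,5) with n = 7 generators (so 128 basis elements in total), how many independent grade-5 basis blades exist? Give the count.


Number of grade-k basis blades in Cl(p,q) with n = p + q is C(n, k).
n = 2 + 5 = 7
C(7, 5) = 7! / (5! * 2!)
= 5040 / (120 * 2)
= 21


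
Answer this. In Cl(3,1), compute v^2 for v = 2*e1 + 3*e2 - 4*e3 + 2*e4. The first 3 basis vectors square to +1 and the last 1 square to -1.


v^2 = sum of c_i^2 * e_i^2
Positive signature terms (e_i^2 = +1): 2^2 + 3^2 + (-4)^2 = 29
Negative signature terms (e_j^2 = -1): 2^2 = 4
v^2 = 29 - 4 = 25


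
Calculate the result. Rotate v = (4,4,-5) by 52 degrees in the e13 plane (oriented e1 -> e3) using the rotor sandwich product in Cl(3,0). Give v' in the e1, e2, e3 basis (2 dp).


Rotor R = cos(26deg) - sin(26deg)*e13
Rotation angle theta = 2 * 26 = 52 degrees in the e13 plane (e1 -> e3).
The component perpendicular to the plane (e2) is invariant: v'_2 = v2 = 4.00
cos(52deg) = 0.6157, sin(52deg) = 0.7880
v'_1 = v1*cos(theta) - v3*sin(theta) = 4*0.6157 - (-5)*0.7880 = 6.40
v'_3 = v1*sin(theta) + v3*cos(theta) = 4*0.7880 + (-5)*0.6157 = 0.07
v' = 6.40*e1 + 4.00*e2 + 0.07*e3


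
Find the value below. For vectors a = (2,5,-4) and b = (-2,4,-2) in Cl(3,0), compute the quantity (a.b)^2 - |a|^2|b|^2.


a . b = 2*(-2) + 5*4 + (-4)*(-2)
= -4 + 20 + 8 = 24
|a|^2 = 2^2 + 5^2 + (-4)^2 = 45
|b|^2 = (-2)^2 + 4^2 + (-2)^2 = 24
(a.b)^2 = 24^2 = 576
|a|^2 * |b|^2 = 45 * 24 = 1080
Result = 576 - 1080 = -504


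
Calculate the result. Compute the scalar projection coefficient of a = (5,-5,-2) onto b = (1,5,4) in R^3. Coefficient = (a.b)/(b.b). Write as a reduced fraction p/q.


Projection coefficient = (a . b) / (b . b)
a . b = 5*1 + (-5)*5 + (-2)*4
= 5 + (-25) + (-8) = -28
b . b = 1^2 + 5^2 + 4^2
= 1 + 25 + 16 = 42
Coefficient = -28/42
In lowest terms: -2/3


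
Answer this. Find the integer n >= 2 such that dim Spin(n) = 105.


dim Spin(n) = dim so(n) = n(n-1)/2.
Solve n(n-1)/2 = 105, i.e. n^2 - n - 210 = 0.
Discriminant = 1 + 8*105 = 841
n = (1 + sqrt(841))/2 = (1 + 29)/2 = 15


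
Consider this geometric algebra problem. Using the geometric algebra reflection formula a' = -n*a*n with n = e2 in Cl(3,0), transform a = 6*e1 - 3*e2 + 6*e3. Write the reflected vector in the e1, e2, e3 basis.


Reflection formula: a' = -n*a*n, with n = e2 (unit vector, n^2 = 1).
For reflection through hyperplane perp to e2:
The component along e2 flips sign, others stay.
a = (6, -3, 6)
a' = (6, 3, 6)
a' = 6*e1 + 3*e2 + 6*e3


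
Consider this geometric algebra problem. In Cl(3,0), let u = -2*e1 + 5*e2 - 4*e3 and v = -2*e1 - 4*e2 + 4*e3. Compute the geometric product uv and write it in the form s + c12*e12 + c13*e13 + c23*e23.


In Cl(3,0): e_i^2 = 1, e_ie_j = -e_je_i for i != j.
Scalar part = u . v = (-2)*(-2) + 5*(-4) + (-4)*4
= 4 + (-20) + (-16) = -32
e12 coeff = (-2)*(-4) - 5*(-2) = 8 - (-10) = 18
e13 coeff = (-2)*4 - (-4)*(-2) = -8 - 8 = -16
e23 coeff = 5*4 - (-4)*(-4) = 20 - 16 = 4
uv = -32 + 18*e12 - 16*e13 + 4*e23


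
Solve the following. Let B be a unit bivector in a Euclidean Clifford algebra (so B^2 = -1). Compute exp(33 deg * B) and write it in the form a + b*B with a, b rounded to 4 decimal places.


For a unit bivector B with B^2 = -1, the exponential series gives
e^(theta*B) = cos(theta) + sin(theta)*B (the GA analogue of Euler's formula).
theta = 33 degrees = 0.575959 rad
cos(33 deg) = 0.8387
sin(33 deg) = 0.5446
exp(theta*B) = 0.8387 + 0.5446*B


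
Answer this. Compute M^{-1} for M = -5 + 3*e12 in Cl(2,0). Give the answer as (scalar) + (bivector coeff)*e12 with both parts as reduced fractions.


M = -5 + 3*e12, where e12^2 = -1.
Since M commutes with its reverse ~M = a - b*e12, M * ~M = a^2 - b^2*e12^2 = a^2 + b^2.
So M^{-1} = ~M / (a^2 + b^2) = (a - b*e12)/(a^2 + b^2).
a^2 + b^2 = 25 + 9 = 34
Scalar part = -5/34 = -5/34
Bivector coeff = -3/34 = -3/34
M^{-1} = -5/34 - 3/34*e12


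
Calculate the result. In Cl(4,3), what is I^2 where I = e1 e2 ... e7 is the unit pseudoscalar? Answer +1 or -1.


The pseudoscalar I = e1...e_n (product of all n generators) of Cl(p,q) satisfies I^2 = (-1)^(q + n(n-1)/2).
p = 4, q = 3, n = p + q = 7
n(n-1)/2 = 7 * 6 / 2 = 21
Exponent = q + n(n-1)/2 = 3 + 21 = 24
I^2 = (-1)^24 = +1


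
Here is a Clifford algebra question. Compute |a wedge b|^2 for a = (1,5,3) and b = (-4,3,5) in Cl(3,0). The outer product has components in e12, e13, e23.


a wedge b = (a1*b2 - a2*b1)*e12 + (a1*b3 - a3*b1)*e13 + (a2*b3 - a3*b2)*e23
e12 coeff: 1*3 - 5*(-4) = 3 - (-20) = 23
e13 coeff: 1*5 - 3*(-4) = 5 - (-12) = 17
e23 coeff: 5*5 - 3*3 = 25 - 9 = 16
|a wedge b|^2 = 23^2 + 17^2 + 16^2
= 529 + 289 + 256
= 1074


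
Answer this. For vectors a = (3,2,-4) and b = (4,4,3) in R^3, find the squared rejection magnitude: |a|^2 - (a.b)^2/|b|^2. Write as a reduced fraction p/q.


|a|^2 = 3^2 + 2^2 + (-4)^2 = 29
|b|^2 = 4^2 + 4^2 + 3^2 = 41
a . b = 3*4 + 2*4 + (-4)*3 = 8
(a.b)^2 = 8^2 = 64
|rej|^2 = 29 - 64/41
= (1189 - 64)/41
= 1125/41
In lowest terms: 1125/41


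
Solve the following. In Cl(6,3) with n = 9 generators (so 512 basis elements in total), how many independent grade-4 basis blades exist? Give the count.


Number of grade-k basis blades in Cl(p,q) with n = p + q is C(n, k).
n = 6 + 3 = 9
C(9, 4) = 9! / (4! * 5!)
= 362880 / (24 * 120)
= 126


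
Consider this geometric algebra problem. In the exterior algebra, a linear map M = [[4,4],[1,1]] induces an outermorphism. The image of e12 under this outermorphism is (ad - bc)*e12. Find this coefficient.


The outermorphism of a linear map f sends e1^e2 to f(e1)^f(e2).
f(e1) = 4*e1 + 1*e2
f(e2) = 4*e1 + 1*e2
f(e1) ^ f(e2) = (4*e1 + 1*e2) ^ (4*e1 + 1*e2)
= 4*1*e12 + 1*4*e21
= (4 - 4)*e12
= 0*e12
Coefficient = 0


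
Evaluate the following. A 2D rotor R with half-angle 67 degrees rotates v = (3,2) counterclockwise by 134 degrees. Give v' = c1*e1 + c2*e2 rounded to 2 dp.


Rotor R = cos(67deg) - sin(67deg)*e12
Rotation angle theta = 2 * 67 = 134 degrees
v' = R*v*~R rotates v by theta.
cos(134deg) = -0.6947, sin(134deg) = 0.7193
v'_1 = 3*cos(134deg) - 2*sin(134deg)
= 3*(-0.6947) - 2*0.7193
= -3.52
v'_2 = 3*sin(134deg) + 2*cos(134deg)
= 3*0.7193 + 2*(-0.6947)
= 0.77
v' = -3.52*e1 + 0.77*e2


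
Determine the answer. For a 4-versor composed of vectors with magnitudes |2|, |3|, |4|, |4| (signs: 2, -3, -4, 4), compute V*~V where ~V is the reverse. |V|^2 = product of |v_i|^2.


Each vector v_i has |v_i|^2 = s_i^2
Squared scales: 2^2 = 4, (-3)^2 = 9, (-4)^2 = 16, 4^2 = 16
|V|^2 = 4 * 9 * 16 * 16
= 9216


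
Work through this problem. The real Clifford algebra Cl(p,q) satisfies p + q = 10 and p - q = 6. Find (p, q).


We need p + q = 10 and p - q = 6.
Adding: 2p = 10 + 6 = 16, so p = 8.
Then q = 10 - 8 = 2.
(p, q) = (8, 2)


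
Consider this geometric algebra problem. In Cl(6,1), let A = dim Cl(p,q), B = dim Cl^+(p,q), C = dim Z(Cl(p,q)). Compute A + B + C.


n = 6 + 1 = 7
Total dim = 2^7 = 128
Even subalgebra dim = 2^6 = 64
n is odd, so center dim = 2
Sum = 128 + 64 + 2 = 194


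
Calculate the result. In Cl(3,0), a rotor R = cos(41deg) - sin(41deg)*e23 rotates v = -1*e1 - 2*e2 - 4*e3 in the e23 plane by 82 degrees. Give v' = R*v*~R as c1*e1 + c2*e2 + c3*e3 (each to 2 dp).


Rotor R = cos(41deg) - sin(41deg)*e23
Rotation angle theta = 2 * 41 = 82 degrees in the e23 plane (e2 -> e3).
The component perpendicular to the plane (e1) is invariant: v'_1 = v1 = -1.00
cos(82deg) = 0.1392, sin(82deg) = 0.9903
v'_2 = v2*cos(theta) - v3*sin(theta) = -2*0.1392 - (-4)*0.9903 = 3.68
v'_3 = v2*sin(theta) + v3*cos(theta) = -2*0.9903 + (-4)*0.1392 = -2.54
v' = -1.00*e1 + 3.68*e2 - 2.54*e3


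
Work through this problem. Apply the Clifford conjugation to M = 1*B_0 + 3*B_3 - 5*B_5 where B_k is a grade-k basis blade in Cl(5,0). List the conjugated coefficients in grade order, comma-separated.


Clifford conjugate sign for grade k: (-1)^(k(k+1)/2)
Grade 0: (-1)^(0*1/2) = (-1)^0 = 1, coeff 1 -> 1
Grade 3: (-1)^(3*4/2) = (-1)^6 = 1, coeff 3 -> 3
Grade 5: (-1)^(5*6/2) = (-1)^15 = -1, coeff -5 -> 5
Conjugated coefficients: 1, 3, 5


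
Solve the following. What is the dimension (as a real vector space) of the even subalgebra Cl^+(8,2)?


Even subalgebra dimension = 2^(n-1)
n = 8 + 2 = 10
2^(10 - 1) = 2^9 = 512
Verification: sum of C(10,k) for even k = 1 + 45 + 210 + 210 + 45 + 1 = 512
Result = 512


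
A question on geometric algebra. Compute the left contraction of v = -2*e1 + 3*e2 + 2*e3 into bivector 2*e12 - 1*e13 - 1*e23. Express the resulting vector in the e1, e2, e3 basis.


Left contraction v _| B = <vB>_1 (grade-1 part of the geometric product vB).
Using e1_|e12 = e2, e2_|e12 = -e1, e1_|e13 = e3, e3_|e13 = -e1, e2_|e23 = e3, e3_|e23 = -e2:
e1 coeff: -v2*b12 - v3*b13 = -(3)*(2) - (2)*(-1) = -4
e2 coeff: v1*b12 - v3*b23 = (-2)*(2) - (2)*(-1) = -2
e3 coeff: v1*b13 + v2*b23 = (-2)*(-1) + (3)*(-1) = -1
v _| B = -4*e1 - 2*e2 - 1*e3


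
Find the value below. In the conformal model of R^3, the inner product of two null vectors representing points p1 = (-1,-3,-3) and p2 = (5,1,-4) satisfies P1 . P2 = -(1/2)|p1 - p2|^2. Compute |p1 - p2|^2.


p1 - p2 = (-6, -4, 1)
|p1 - p2|^2 = (-6)^2 + (-4)^2 + 1^2
= 36 + 16 + 1
= 53


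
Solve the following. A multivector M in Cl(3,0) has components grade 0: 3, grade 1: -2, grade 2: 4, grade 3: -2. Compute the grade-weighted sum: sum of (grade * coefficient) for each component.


Grade-weighted sum = sum of grade_k * coefficient_k
0*3 = 0
1*(-2) = -2
2*4 = 8
3*(-2) = -6
Total = 0 + (-2) + 8 + (-6) = 0


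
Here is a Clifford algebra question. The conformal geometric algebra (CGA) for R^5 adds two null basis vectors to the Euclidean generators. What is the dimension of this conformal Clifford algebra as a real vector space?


The conformal model of R^5 uses Cl(6,1): the 5 Euclidean generators plus two extra orthogonal generators e+ (e+^2 = +1) and e- (e-^2 = -1), from which the null vectors e0, einf are built.
Number of generators m = 5 + 2 = 7.
dim Cl(p,q) = 2^m = 2^7 = 128


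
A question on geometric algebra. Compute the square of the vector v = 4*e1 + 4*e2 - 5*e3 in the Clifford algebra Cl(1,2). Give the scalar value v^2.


v^2 = sum of c_i^2 * e_i^2
Positive signature terms (e_i^2 = +1): 4^2 = 16
Negative signature terms (e_j^2 = -1): 4^2 + (-5)^2 = 41
v^2 = 16 - 41 = -25


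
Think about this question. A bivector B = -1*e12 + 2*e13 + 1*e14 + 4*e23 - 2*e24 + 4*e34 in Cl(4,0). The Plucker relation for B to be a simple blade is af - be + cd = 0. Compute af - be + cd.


Plucker relation: af - be + cd
a*f = (-1)*4 = -4
b*e = 2*(-2) = -4
c*d = 1*4 = 4
af - be + cd = -4 - (-4) + 4
= 4


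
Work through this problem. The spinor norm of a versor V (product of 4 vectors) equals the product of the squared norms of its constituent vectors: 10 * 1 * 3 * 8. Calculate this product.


Spinor norm N(V) = |v1|^2 * |v2|^2 * ... * |v4|^2
= 10 * 1 * 3 * 8
Running product: 10, 10, 30, 240
N(V) = 240


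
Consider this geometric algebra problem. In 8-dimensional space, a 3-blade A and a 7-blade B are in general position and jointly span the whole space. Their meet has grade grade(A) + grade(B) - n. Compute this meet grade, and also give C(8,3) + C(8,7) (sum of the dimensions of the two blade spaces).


Meet grade = grade(A) + grade(B) - n
= 3 + 7 - 8 = 2
C(8,3) = 56
C(8,7) = 8
dim_A + dim_B = 56 + 8 = 64


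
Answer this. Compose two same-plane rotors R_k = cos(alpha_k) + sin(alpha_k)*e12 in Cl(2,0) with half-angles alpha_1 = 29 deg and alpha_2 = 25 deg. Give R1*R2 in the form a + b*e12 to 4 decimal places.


Same-plane rotors commute and their half-angles add:
R1*R2 = cos(a1 + a2) + sin(a1 + a2)*e12.
a1 + a2 = 29 + 25 = 54 deg
cos(54 deg) = 0.5878
sin(54 deg) = 0.8090
R1*R2 = 0.5878 + 0.8090*e12


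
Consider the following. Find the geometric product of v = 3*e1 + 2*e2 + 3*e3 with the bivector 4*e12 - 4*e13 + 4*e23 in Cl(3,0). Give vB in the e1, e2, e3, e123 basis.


vB has grade-1 (vector) and grade-3 (trivector) parts: vB = (v _| B) + (v ^ B).
Vector part <vB>_1:
  e1: -v2*b12 - v3*b13 = -(2)*(4) - (3)*(-4) = 4
  e2: v1*b12 - v3*b23 = (3)*(4) - (3)*(4) = 0
  e3: v1*b13 + v2*b23 = (3)*(-4) + (2)*(4) = -4
Trivector part <vB>_3:
  e123: v1*b23 - v2*b13 + v3*b12 = (3)*(4) - (2)*(-4) + (3)*(4) = 32
vB = 4*e1 + 0*e2 - 4*e3 + 32*e123


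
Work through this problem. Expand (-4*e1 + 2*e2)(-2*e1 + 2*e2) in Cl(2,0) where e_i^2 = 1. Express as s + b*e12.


Expand: (-4*e1 + 2*e2)(-2*e1 + 2*e2)
= (-4)*(-2)*e1e1 + (-4)*2*e1e2 + 2*(-2)*e2e1 + 2*2*e2e2
Using e1^2 = e2^2 = 1, e2e1 = -e1e2:
Scalar part s = (-4)*(-2) + 2*2 = 8 + 4 = 12
Bivector part b = (-4)*2 - 2*(-2) = -8 - (-4) = -4
uv = 12 - 4*e12


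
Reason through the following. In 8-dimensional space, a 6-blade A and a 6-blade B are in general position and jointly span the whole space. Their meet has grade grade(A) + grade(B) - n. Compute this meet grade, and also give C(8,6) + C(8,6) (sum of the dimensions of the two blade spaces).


Meet grade = grade(A) + grade(B) - n
= 6 + 6 - 8 = 4
C(8,6) = 28
C(8,6) = 28
dim_A + dim_B = 28 + 28 = 56


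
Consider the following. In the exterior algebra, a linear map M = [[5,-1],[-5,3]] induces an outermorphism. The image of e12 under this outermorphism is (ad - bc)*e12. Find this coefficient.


The outermorphism of a linear map f sends e1^e2 to f(e1)^f(e2).
f(e1) = 5*e1 - 5*e2
f(e2) = -1*e1 + 3*e2
f(e1) ^ f(e2) = (5*e1 - 5*e2) ^ (-1*e1 + 3*e2)
= 5*3*e12 + (-5)*(-1)*e21
= (15 - 5)*e12
= 10*e12
Coefficient = 10


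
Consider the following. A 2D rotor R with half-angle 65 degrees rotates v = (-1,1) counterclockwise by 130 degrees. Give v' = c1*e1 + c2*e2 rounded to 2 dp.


Rotor R = cos(65deg) - sin(65deg)*e12
Rotation angle theta = 2 * 65 = 130 degrees
v' = R*v*~R rotates v by theta.
cos(130deg) = -0.6428, sin(130deg) = 0.7660
v'_1 = -1*cos(130deg) - 1*sin(130deg)
= -1*(-0.6428) - 1*0.7660
= -0.12
v'_2 = -1*sin(130deg) + 1*cos(130deg)
= -1*0.7660 + 1*(-0.6428)
= -1.41
v' = -0.12*e1 - 1.41*e2


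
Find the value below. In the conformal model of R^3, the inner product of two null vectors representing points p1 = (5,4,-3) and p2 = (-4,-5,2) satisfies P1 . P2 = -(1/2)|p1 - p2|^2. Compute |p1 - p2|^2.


p1 - p2 = (9, 9, -5)
|p1 - p2|^2 = 9^2 + 9^2 + (-5)^2
= 81 + 81 + 25
= 187


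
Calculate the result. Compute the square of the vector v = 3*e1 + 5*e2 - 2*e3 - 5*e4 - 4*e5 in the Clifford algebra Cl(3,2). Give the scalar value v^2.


v^2 = sum of c_i^2 * e_i^2
Positive signature terms (e_i^2 = +1): 3^2 + 5^2 + (-2)^2 = 38
Negative signature terms (e_j^2 = -1): (-5)^2 + (-4)^2 = 41
v^2 = 38 - 41 = -3
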